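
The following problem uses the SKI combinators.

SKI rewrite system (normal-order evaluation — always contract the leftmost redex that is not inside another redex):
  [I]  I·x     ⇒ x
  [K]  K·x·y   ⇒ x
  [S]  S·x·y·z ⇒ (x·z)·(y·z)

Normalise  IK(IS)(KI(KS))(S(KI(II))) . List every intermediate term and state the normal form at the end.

  start: IK(IS)(KI(KS))(S(KI(II)))
  →1  K(IS)(KI(KS))(S(KI(II)))
  →2  IS(S(KI(II)))
  →3  S(S(KI(II)))
  →4  S(SI)

Answer: normal form = S(SI)  (in 4 steps)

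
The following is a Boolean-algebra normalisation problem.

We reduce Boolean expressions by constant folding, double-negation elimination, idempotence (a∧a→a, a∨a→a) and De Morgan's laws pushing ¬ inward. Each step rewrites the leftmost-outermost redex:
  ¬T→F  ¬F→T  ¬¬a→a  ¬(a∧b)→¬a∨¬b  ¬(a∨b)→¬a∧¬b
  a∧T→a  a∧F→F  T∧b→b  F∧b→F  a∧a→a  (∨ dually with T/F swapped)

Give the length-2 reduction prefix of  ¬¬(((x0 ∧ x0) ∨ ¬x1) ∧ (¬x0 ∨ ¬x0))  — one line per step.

Answer: after 2 steps: (x0 ∨ ¬x1) ∧ (¬x0 ∨ ¬x0)

Reduction:
  start: ¬¬(((x0 ∧ x0) ∨ ¬x1) ∧ (¬x0 ∨ ¬x0))
  →1  ((x0 ∧ x0) ∨ ¬x1) ∧ (¬x0 ∨ ¬x0)
  →2  (x0 ∨ ¬x1) ∧ (¬x0 ∨ ¬x0)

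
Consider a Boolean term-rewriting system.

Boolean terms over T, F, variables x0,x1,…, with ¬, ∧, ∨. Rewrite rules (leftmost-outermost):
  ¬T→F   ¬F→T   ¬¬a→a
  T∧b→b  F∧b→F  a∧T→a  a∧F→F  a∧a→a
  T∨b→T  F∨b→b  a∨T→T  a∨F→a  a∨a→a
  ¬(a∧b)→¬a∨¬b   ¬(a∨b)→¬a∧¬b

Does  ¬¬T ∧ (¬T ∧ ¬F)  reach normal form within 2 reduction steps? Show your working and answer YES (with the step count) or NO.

Answer: NO — after 2 steps the term is ¬T ∧ ¬F, not yet normal

Derivation:
  start: ¬¬T ∧ (¬T ∧ ¬F)
  [1] T ∧ (¬T ∧ ¬F)
  [2] ¬T ∧ ¬F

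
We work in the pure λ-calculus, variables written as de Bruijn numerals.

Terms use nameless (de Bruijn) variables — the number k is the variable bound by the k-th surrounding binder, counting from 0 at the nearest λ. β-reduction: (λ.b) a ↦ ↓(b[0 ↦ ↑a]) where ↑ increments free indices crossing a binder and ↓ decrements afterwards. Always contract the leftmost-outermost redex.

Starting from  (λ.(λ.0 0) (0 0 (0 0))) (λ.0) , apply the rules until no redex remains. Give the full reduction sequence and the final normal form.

Answer: normal form = λ.0  (in 9 steps)

Working:
  start: (λ.(λ.0 0) (0 0 (0 0))) (λ.0)
  [1] (λ.0 0) ((λ.0) (λ.0) ((λ.0) (λ.0)))
  [2] (λ.0) (λ.0) ((λ.0) (λ.0)) ((λ.0) (λ.0) ((λ.0) (λ.0)))
  [3] (λ.0) ((λ.0) (λ.0)) ((λ.0) (λ.0) ((λ.0) (λ.0)))
  [4] (λ.0) (λ.0) ((λ.0) (λ.0) ((λ.0) (λ.0)))
  [5] (λ.0) ((λ.0) (λ.0) ((λ.0) (λ.0)))
  [6] (λ.0) (λ.0) ((λ.0) (λ.0))
  [7] (λ.0) ((λ.0) (λ.0))
  [8] (λ.0) (λ.0)
  [9] λ.0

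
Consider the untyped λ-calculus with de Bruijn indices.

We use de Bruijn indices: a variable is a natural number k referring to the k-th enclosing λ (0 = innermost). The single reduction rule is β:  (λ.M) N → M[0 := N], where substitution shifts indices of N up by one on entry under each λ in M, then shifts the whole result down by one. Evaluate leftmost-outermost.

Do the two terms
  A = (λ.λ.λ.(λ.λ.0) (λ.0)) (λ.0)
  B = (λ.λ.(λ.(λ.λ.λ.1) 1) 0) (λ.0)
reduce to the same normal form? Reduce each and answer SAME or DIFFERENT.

Term A:
  start: (λ.λ.λ.(λ.λ.0) (λ.0)) (λ.0)
  step 1: λ.λ.(λ.λ.0) (λ.0)
  step 2: λ.λ.λ.0

Term B:
  start: (λ.λ.(λ.(λ.λ.λ.1) 1) 0) (λ.0)
  step 1: λ.(λ.(λ.λ.λ.1) 1) 0
  step 2: λ.(λ.λ.λ.1) 0
  step 3: λ.λ.λ.1

Answer: DIFFERENT — A ⇓ λ.λ.λ.0, B ⇓ λ.λ.λ.1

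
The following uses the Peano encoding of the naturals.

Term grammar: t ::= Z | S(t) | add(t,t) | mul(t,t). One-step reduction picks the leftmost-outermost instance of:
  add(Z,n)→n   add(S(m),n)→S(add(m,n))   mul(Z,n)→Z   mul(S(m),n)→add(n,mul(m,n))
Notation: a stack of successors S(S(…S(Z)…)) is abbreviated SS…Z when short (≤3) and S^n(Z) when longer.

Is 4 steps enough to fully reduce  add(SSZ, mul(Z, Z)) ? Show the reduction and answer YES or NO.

  start: add(SSZ, mul(Z, Z))
  [1] S(add(SZ, mul(Z, Z)))
  [2] S(S(add(Z, mul(Z, Z))))
  [3] S(S(mul(Z, Z)))
  [4] SSZ

Answer: YES — reaches normal form SSZ in 4 ≤ 4 steps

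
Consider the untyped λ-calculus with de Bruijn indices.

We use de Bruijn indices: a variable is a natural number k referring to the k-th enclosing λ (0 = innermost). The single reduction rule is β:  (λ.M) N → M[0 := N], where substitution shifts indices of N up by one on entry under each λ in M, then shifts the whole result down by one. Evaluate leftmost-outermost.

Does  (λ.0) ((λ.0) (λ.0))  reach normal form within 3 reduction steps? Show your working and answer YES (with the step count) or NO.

  start: (λ.0) ((λ.0) (λ.0))
  →1  (λ.0) (λ.0)
  →2  λ.0

Answer: YES — reaches normal form λ.0 in 2 ≤ 3 steps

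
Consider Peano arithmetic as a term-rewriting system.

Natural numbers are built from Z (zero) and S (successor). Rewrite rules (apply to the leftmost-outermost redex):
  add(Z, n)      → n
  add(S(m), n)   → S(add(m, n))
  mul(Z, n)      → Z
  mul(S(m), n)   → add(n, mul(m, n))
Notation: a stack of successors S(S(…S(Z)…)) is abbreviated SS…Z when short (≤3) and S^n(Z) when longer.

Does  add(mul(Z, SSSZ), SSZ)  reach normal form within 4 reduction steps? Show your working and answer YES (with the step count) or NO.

  start: add(mul(Z, SSSZ), SSZ)
  step 1: add(Z, SSZ)
  step 2: SSZ

Answer: YES — reaches normal form SSZ in 2 ≤ 4 steps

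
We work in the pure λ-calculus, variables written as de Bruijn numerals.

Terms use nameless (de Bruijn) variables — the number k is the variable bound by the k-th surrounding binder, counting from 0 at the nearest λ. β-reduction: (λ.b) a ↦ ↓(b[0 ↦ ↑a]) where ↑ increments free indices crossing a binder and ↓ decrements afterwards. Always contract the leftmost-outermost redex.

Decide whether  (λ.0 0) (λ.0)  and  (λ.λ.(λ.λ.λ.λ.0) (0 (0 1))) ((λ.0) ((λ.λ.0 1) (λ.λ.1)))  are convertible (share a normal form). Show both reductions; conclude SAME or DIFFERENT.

Answer: DIFFERENT — A ⇓ λ.0, B ⇓ λ.λ.λ.λ.0

Derivation:
Term A:
  start: (λ.0 0) (λ.0)
  step 1: (λ.0) (λ.0)
  step 2: λ.0

Term B:
  start: (λ.λ.(λ.λ.λ.λ.0) (0 (0 1))) ((λ.0) ((λ.λ.0 1) (λ.λ.1)))
  step 1: λ.(λ.λ.λ.λ.0) (0 (0 ((λ.0) ((λ.λ.0 1) (λ.λ.1)))))
  step 2: λ.λ.λ.λ.0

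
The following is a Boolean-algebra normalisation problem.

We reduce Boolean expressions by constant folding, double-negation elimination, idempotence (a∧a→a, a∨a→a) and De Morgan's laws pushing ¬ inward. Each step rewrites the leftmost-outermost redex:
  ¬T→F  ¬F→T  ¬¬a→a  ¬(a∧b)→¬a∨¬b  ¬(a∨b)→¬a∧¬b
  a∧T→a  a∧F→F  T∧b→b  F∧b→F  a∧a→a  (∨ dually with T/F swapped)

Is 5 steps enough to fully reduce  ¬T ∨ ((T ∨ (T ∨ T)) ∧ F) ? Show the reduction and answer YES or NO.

Answer: YES — reaches normal form F in 3 ≤ 5 steps

Derivation:
  start: ¬T ∨ ((T ∨ (T ∨ T)) ∧ F)
  →1  F ∨ ((T ∨ (T ∨ T)) ∧ F)
  →2  (T ∨ (T ∨ T)) ∧ F
  →3  F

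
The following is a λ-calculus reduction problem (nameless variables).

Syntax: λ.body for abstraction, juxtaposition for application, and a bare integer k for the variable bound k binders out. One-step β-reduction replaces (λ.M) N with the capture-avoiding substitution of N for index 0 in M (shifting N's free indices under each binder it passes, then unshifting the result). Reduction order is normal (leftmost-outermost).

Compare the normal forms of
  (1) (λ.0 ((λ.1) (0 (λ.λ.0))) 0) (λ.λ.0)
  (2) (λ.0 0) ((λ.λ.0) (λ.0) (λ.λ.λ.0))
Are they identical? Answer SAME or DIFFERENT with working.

Answer: SAME — A ⇓ λ.λ.0, B ⇓ λ.λ.0

Working:
Term A:
  start: (λ.0 ((λ.1) (0 (λ.λ.0))) 0) (λ.λ.0)
  [1] (λ.λ.0) ((λ.λ.λ.0) ((λ.λ.0) (λ.λ.0))) (λ.λ.0)
  [2] (λ.0) (λ.λ.0)
  [3] λ.λ.0

Term B:
  start: (λ.0 0) ((λ.λ.0) (λ.0) (λ.λ.λ.0))
  [1] (λ.λ.0) (λ.0) (λ.λ.λ.0) ((λ.λ.0) (λ.0) (λ.λ.λ.0))
  [2] (λ.0) (λ.λ.λ.0) ((λ.λ.0) (λ.0) (λ.λ.λ.0))
  [3] (λ.λ.λ.0) ((λ.λ.0) (λ.0) (λ.λ.λ.0))
  [4] λ.λ.0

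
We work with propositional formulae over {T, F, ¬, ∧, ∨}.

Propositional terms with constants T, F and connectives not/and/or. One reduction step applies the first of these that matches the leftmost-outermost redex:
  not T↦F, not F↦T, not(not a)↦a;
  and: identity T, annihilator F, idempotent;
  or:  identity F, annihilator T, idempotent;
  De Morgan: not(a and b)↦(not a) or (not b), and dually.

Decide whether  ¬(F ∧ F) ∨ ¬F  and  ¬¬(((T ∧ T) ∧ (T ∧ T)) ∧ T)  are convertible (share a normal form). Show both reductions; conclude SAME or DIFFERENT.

Term A:
  start: ¬(F ∧ F) ∨ ¬F
  step 1: (¬F ∨ ¬F) ∨ ¬F
  step 2: ¬F ∨ ¬F
  step 3: ¬F
  step 4: T

Term B:
  start: ¬¬(((T ∧ T) ∧ (T ∧ T)) ∧ T)
  step 1: ((T ∧ T) ∧ (T ∧ T)) ∧ T
  step 2: (T ∧ T) ∧ (T ∧ T)
  step 3: T ∧ T
  step 4: T

Answer: SAME — A ⇓ T, B ⇓ T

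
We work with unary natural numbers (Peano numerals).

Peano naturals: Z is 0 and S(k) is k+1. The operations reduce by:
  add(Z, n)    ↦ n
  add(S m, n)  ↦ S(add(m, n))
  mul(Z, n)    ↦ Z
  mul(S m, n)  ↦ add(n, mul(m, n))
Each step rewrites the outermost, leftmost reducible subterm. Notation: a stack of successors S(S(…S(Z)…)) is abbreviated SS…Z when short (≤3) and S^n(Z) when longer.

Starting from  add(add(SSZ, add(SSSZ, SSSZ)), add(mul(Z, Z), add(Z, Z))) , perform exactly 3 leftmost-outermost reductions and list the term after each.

Answer: after 3 steps: S(add(S(add(Z, add(SSSZ, SSSZ))), add(mul(Z, Z), add(Z, Z))))

Reduction:
  start: add(add(SSZ, add(SSSZ, SSSZ)), add(mul(Z, Z), add(Z, Z)))
  [1] add(S(add(SZ, add(SSSZ, SSSZ))), add(mul(Z, Z), add(Z, Z)))
  [2] S(add(add(SZ, add(SSSZ, SSSZ)), add(mul(Z, Z), add(Z, Z))))
  [3] S(add(S(add(Z, add(SSSZ, SSSZ))), add(mul(Z, Z), add(Z, Z))))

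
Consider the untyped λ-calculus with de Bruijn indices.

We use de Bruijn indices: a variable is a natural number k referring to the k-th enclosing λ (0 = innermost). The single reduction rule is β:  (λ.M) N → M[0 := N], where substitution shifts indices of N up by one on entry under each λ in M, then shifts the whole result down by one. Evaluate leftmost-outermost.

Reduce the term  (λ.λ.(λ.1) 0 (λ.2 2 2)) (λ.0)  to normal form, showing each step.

Answer: normal form = λ.0 (λ.λ.0)  (in 4 steps)

Derivation:
  start: (λ.λ.(λ.1) 0 (λ.2 2 2)) (λ.0)
  [1] λ.(λ.1) 0 (λ.(λ.0) (λ.0) (λ.0))
  [2] λ.0 (λ.(λ.0) (λ.0) (λ.0))
  [3] λ.0 (λ.(λ.0) (λ.0))
  [4] λ.0 (λ.λ.0)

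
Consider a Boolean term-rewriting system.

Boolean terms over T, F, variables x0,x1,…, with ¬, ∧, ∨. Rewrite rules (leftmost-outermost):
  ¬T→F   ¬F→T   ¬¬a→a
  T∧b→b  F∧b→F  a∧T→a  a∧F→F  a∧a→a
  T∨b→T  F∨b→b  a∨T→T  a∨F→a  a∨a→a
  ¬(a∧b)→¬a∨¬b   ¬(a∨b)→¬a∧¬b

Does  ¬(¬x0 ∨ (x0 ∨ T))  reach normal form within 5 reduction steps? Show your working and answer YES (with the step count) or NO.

Answer: NO — after 5 steps the term is x0 ∧ F, not yet normal

Derivation:
  start: ¬(¬x0 ∨ (x0 ∨ T))
  [1] ¬¬x0 ∧ ¬(x0 ∨ T)
  [2] x0 ∧ ¬(x0 ∨ T)
  [3] x0 ∧ (¬x0 ∧ ¬T)
  [4] x0 ∧ (¬x0 ∧ F)
  [5] x0 ∧ F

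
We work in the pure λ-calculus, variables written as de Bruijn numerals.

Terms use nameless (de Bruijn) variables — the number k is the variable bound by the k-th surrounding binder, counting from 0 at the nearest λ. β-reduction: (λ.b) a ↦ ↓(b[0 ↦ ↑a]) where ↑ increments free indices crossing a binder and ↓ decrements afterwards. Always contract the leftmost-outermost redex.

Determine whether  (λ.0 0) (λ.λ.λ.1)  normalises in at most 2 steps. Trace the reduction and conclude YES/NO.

Answer: YES — reaches normal form λ.λ.1 in 2 ≤ 2 steps

Working:
  start: (λ.0 0) (λ.λ.λ.1)
  →1  (λ.λ.λ.1) (λ.λ.λ.1)
  →2  λ.λ.1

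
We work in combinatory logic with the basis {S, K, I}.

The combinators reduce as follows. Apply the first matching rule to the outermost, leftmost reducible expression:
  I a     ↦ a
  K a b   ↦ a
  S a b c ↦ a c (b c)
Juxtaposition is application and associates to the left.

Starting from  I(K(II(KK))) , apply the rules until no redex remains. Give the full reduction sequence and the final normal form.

  start: I(K(II(KK)))
  step 1: K(II(KK))
  step 2: K(I(KK))
  step 3: K(KK)

Answer: normal form = K(KK)  (in 3 steps)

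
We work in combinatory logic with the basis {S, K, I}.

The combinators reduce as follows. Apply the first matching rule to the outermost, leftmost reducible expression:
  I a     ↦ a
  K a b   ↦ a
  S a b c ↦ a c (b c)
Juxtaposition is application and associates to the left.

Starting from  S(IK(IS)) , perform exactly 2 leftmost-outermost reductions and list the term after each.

Answer: after 2 steps: S(KS)

Derivation:
  start: S(IK(IS))
  →1  S(K(IS))
  →2  S(KS)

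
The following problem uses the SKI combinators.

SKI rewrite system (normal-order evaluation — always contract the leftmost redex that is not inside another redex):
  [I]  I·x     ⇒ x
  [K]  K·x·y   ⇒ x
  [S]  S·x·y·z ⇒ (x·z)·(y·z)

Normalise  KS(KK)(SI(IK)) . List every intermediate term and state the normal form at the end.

Answer: normal form = S(SIK)  (in 2 steps)

Reduction:
  start: KS(KK)(SI(IK))
  step 1: S(SI(IK))
  step 2: S(SIK)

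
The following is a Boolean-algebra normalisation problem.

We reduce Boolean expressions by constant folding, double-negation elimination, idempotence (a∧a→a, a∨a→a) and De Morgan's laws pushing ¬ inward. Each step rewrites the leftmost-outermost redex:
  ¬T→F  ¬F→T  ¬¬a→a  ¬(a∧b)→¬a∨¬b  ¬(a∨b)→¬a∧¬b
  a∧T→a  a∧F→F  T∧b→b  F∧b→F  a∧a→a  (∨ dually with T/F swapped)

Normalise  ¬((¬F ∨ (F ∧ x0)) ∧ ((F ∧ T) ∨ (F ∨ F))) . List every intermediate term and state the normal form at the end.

Answer: normal form = T  (in 13 steps)

Working:
  start: ¬((¬F ∨ (F ∧ x0)) ∧ ((F ∧ T) ∨ (F ∨ F)))
  step 1: ¬(¬F ∨ (F ∧ x0)) ∨ ¬((F ∧ T) ∨ (F ∨ F))
  step 2: (¬¬F ∧ ¬(F ∧ x0)) ∨ ¬((F ∧ T) ∨ (F ∨ F))
  step 3: (F ∧ ¬(F ∧ x0)) ∨ ¬((F ∧ T) ∨ (F ∨ F))
  step 4: F ∨ ¬((F ∧ T) ∨ (F ∨ F))
  step 5: ¬((F ∧ T) ∨ (F ∨ F))
  step 6: ¬(F ∧ T) ∧ ¬(F ∨ F)
  step 7: (¬F ∨ ¬T) ∧ ¬(F ∨ F)
  step 8: (T ∨ ¬T) ∧ ¬(F ∨ F)
  step 9: T ∧ ¬(F ∨ F)
  step 10: ¬(F ∨ F)
  step 11: ¬F ∧ ¬F
  step 12: ¬F
  step 13: T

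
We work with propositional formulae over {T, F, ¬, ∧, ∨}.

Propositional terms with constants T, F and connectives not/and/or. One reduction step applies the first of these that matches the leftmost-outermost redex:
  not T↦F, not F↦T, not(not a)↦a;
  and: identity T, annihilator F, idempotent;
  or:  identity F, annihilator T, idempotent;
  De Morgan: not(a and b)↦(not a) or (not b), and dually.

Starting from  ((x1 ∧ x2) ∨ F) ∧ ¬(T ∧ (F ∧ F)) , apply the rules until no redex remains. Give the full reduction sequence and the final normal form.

Answer: normal form = x1 ∧ x2  (in 8 steps)

Reduction:
  start: ((x1 ∧ x2) ∨ F) ∧ ¬(T ∧ (F ∧ F))
  step 1: (x1 ∧ x2) ∧ ¬(T ∧ (F ∧ F))
  step 2: (x1 ∧ x2) ∧ (¬T ∨ ¬(F ∧ F))
  step 3: (x1 ∧ x2) ∧ (F ∨ ¬(F ∧ F))
  step 4: (x1 ∧ x2) ∧ ¬(F ∧ F)
  step 5: (x1 ∧ x2) ∧ (¬F ∨ ¬F)
  step 6: (x1 ∧ x2) ∧ ¬F
  step 7: (x1 ∧ x2) ∧ T
  step 8: x1 ∧ x2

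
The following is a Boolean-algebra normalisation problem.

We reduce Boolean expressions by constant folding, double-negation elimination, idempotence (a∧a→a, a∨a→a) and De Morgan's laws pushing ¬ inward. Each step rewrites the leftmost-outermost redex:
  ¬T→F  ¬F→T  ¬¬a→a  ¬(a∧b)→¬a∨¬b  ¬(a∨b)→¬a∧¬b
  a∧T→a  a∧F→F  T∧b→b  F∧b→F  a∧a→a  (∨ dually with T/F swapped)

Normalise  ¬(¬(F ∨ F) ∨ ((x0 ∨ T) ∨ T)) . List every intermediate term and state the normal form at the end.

Answer: normal form = F  (in 4 steps)

Derivation:
  start: ¬(¬(F ∨ F) ∨ ((x0 ∨ T) ∨ T))
  [1] ¬¬(F ∨ F) ∧ ¬((x0 ∨ T) ∨ T)
  [2] (F ∨ F) ∧ ¬((x0 ∨ T) ∨ T)
  [3] F ∧ ¬((x0 ∨ T) ∨ T)
  [4] F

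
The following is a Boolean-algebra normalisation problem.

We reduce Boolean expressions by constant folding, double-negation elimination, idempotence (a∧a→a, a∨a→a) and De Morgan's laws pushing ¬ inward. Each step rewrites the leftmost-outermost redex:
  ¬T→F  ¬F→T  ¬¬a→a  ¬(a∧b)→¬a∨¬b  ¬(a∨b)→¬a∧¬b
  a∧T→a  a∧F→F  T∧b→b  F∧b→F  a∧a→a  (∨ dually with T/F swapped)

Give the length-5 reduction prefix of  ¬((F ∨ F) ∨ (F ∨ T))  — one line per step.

  start: ¬((F ∨ F) ∨ (F ∨ T))
  step 1: ¬(F ∨ F) ∧ ¬(F ∨ T)
  step 2: (¬F ∧ ¬F) ∧ ¬(F ∨ T)
  step 3: ¬F ∧ ¬(F ∨ T)
  step 4: T ∧ ¬(F ∨ T)
  step 5: ¬(F ∨ T)

Answer: after 5 steps: ¬(F ∨ T)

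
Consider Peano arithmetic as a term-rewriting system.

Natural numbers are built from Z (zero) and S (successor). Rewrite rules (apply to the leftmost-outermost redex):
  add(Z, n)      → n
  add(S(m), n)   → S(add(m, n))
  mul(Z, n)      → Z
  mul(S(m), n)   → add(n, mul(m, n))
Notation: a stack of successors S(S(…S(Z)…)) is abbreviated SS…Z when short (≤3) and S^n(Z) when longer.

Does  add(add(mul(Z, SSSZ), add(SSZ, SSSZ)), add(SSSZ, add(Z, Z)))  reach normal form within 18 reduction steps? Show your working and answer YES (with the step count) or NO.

  start: add(add(mul(Z, SSSZ), add(SSZ, SSSZ)), add(SSSZ, add(Z, Z)))
  step 1: add(add(Z, add(SSZ, SSSZ)), add(SSSZ, add(Z, Z)))
  step 2: add(add(SSZ, SSSZ), add(SSSZ, add(Z, Z)))
  step 3: add(S(add(SZ, SSSZ)), add(SSSZ, add(Z, Z)))
  step 4: S(add(add(SZ, SSSZ), add(SSSZ, add(Z, Z))))
  step 5: S(add(S(add(Z, SSSZ)), add(SSSZ, add(Z, Z))))
  step 6: S(S(add(add(Z, SSSZ), add(SSSZ, add(Z, Z)))))
  step 7: S(S(add(SSSZ, add(SSSZ, add(Z, Z)))))
  step 8: S(S(S(add(SSZ, add(SSSZ, add(Z, Z))))))
  step 9: S(S(S(S(add(SZ, add(SSSZ, add(Z, Z)))))))
  step 10: S(S(S(S(S(add(Z, add(SSSZ, add(Z, Z))))))))
  step 11: S(S(S(S(S(add(SSSZ, add(Z, Z)))))))
  step 12: S(S(S(S(S(S(add(SSZ, add(Z, Z))))))))
  step 13: S(S(S(S(S(S(S(add(SZ, add(Z, Z)))))))))
  step 14: S(S(S(S(S(S(S(S(add(Z, add(Z, Z))))))))))
  step 15: S(S(S(S(S(S(S(S(add(Z, Z)))))))))
  step 16: S^8(Z)

Answer: YES — reaches normal form S^8(Z) in 16 ≤ 18 steps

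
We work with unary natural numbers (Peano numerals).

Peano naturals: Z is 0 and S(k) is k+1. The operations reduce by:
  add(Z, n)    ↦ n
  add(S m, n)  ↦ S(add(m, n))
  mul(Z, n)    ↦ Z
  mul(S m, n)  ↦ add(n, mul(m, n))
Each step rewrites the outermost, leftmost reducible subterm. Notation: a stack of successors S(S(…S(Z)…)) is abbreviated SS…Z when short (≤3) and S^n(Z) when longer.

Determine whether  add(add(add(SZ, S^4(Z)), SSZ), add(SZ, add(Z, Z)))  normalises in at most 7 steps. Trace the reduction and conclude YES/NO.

Answer: NO — after 7 steps the term is S(S(add(S(add(SSZ, SSZ)), add(SZ, add(Z, Z))))), not yet normal

Working:
  start: add(add(add(SZ, S^4(Z)), SSZ), add(SZ, add(Z, Z)))
  →1  add(add(S(add(Z, S^4(Z))), SSZ), add(SZ, add(Z, Z)))
  →2  add(S(add(add(Z, S^4(Z)), SSZ)), add(SZ, add(Z, Z)))
  →3  S(add(add(add(Z, S^4(Z)), SSZ), add(SZ, add(Z, Z))))
  →4  S(add(add(S^4(Z), SSZ), add(SZ, add(Z, Z))))
  →5  S(add(S(add(SSSZ, SSZ)), add(SZ, add(Z, Z))))
  →6  S(S(add(add(SSSZ, SSZ), add(SZ, add(Z, Z)))))
  →7  S(S(add(S(add(SSZ, SSZ)), add(SZ, add(Z, Z)))))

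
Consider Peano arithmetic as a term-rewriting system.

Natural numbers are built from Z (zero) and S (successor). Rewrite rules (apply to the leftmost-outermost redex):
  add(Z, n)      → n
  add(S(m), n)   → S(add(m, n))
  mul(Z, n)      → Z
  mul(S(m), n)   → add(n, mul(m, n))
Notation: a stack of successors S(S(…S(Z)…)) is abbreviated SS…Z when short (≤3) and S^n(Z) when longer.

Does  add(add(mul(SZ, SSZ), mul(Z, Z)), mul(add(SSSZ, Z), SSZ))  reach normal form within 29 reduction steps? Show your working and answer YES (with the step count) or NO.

Answer: YES — reaches normal form S^8(Z) in 29 ≤ 29 steps

Reduction:
  start: add(add(mul(SZ, SSZ), mul(Z, Z)), mul(add(SSSZ, Z), SSZ))
  →1  add(add(add(SSZ, mul(Z, SSZ)), mul(Z, Z)), mul(add(SSSZ, Z), SSZ))
  →2  add(add(S(add(SZ, mul(Z, SSZ))), mul(Z, Z)), mul(add(SSSZ, Z), SSZ))
  →3  add(S(add(add(SZ, mul(Z, SSZ)), mul(Z, Z))), mul(add(SSSZ, Z), SSZ))
  →4  S(add(add(add(SZ, mul(Z, SSZ)), mul(Z, Z)), mul(add(SSSZ, Z), SSZ)))
  →5  S(add(add(S(add(Z, mul(Z, SSZ))), mul(Z, Z)), mul(add(SSSZ, Z), SSZ)))
  →6  S(add(S(add(add(Z, mul(Z, SSZ)), mul(Z, Z))), mul(add(SSSZ, Z), SSZ)))
  →7  S(S(add(add(add(Z, mul(Z, SSZ)), mul(Z, Z)), mul(add(SSSZ, Z), SSZ))))
  →8  S(S(add(add(mul(Z, SSZ), mul(Z, Z)), mul(add(SSSZ, Z), SSZ))))
  →9  S(S(add(add(Z, mul(Z, Z)), mul(add(SSSZ, Z), SSZ))))
  →10  S(S(add(mul(Z, Z), mul(add(SSSZ, Z), SSZ))))
  →11  S(S(add(Z, mul(add(SSSZ, Z), SSZ))))
  →12  S(S(mul(add(SSSZ, Z), SSZ)))
  →13  S(S(mul(S(add(SSZ, Z)), SSZ)))
  →14  S(S(add(SSZ, mul(add(SSZ, Z), SSZ))))
  →15  S(S(S(add(SZ, mul(add(SSZ, Z), SSZ)))))
  →16  S(S(S(S(add(Z, mul(add(SSZ, Z), SSZ))))))
  →17  S(S(S(S(mul(add(SSZ, Z), SSZ)))))
  →18  S(S(S(S(mul(S(add(SZ, Z)), SSZ)))))
  →19  S(S(S(S(add(SSZ, mul(add(SZ, Z), SSZ))))))
  →20  S(S(S(S(S(add(SZ, mul(add(SZ, Z), SSZ)))))))
  →21  S(S(S(S(S(S(add(Z, mul(add(SZ, Z), SSZ))))))))
  →22  S(S(S(S(S(S(mul(add(SZ, Z), SSZ)))))))
  →23  S(S(S(S(S(S(mul(S(add(Z, Z)), SSZ)))))))
  →24  S(S(S(S(S(S(add(SSZ, mul(add(Z, Z), SSZ))))))))
  →25  S(S(S(S(S(S(S(add(SZ, mul(add(Z, Z), SSZ)))))))))
  →26  S(S(S(S(S(S(S(S(add(Z, mul(add(Z, Z), SSZ))))))))))
  →27  S(S(S(S(S(S(S(S(mul(add(Z, Z), SSZ)))))))))
  →28  S(S(S(S(S(S(S(S(mul(Z, SSZ)))))))))
  →29  S^8(Z)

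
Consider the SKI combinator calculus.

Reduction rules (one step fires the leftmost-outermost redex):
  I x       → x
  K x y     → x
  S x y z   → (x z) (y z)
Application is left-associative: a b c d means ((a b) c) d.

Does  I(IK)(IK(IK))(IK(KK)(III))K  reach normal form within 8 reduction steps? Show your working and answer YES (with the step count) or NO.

Answer: YES — reaches normal form K in 6 ≤ 8 steps

Derivation:
  start: I(IK)(IK(IK))(IK(KK)(III))K
  →1  IK(IK(IK))(IK(KK)(III))K
  →2  K(IK(IK))(IK(KK)(III))K
  →3  IK(IK)K
  →4  K(IK)K
  →5  IK
  →6  K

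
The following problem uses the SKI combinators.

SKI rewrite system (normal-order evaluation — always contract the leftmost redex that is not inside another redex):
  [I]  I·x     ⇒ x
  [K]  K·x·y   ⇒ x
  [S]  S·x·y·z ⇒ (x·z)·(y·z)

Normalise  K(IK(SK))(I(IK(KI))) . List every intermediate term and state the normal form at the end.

  start: K(IK(SK))(I(IK(KI)))
  [1] IK(SK)
  [2] K(SK)

Answer: normal form = K(SK)  (in 2 steps)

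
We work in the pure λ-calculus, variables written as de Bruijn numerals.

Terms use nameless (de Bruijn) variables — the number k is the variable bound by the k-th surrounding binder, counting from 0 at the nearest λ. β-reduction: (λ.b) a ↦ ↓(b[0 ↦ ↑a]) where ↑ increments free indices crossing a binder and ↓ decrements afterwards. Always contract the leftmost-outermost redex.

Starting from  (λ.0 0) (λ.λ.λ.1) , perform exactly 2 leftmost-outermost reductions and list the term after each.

Answer: after 2 steps: λ.λ.1

Reduction:
  start: (λ.0 0) (λ.λ.λ.1)
  step 1: (λ.λ.λ.1) (λ.λ.λ.1)
  step 2: λ.λ.1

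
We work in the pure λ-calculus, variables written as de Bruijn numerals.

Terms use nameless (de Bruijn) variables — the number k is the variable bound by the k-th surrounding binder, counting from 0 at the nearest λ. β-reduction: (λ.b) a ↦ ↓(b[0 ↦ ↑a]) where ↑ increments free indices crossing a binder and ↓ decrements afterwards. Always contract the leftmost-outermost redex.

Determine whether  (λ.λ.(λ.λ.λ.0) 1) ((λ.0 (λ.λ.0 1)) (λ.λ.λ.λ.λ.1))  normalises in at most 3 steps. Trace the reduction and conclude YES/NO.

  start: (λ.λ.(λ.λ.λ.0) 1) ((λ.0 (λ.λ.0 1)) (λ.λ.λ.λ.λ.1))
  step 1: λ.(λ.λ.λ.0) ((λ.0 (λ.λ.0 1)) (λ.λ.λ.λ.λ.1))
  step 2: λ.λ.λ.0

Answer: YES — reaches normal form λ.λ.λ.0 in 2 ≤ 3 steps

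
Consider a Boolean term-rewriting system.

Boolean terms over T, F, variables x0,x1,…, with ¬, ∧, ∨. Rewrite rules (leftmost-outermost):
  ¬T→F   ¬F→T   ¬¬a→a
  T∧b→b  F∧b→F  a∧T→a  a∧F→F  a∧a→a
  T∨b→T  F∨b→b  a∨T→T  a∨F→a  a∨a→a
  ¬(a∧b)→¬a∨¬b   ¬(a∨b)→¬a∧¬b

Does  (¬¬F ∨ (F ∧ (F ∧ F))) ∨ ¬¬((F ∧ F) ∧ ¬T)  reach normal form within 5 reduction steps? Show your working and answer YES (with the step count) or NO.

  start: (¬¬F ∨ (F ∧ (F ∧ F))) ∨ ¬¬((F ∧ F) ∧ ¬T)
  →1  (F ∨ (F ∧ (F ∧ F))) ∨ ¬¬((F ∧ F) ∧ ¬T)
  →2  (F ∧ (F ∧ F)) ∨ ¬¬((F ∧ F) ∧ ¬T)
  →3  F ∨ ¬¬((F ∧ F) ∧ ¬T)
  →4  ¬¬((F ∧ F) ∧ ¬T)
  →5  (F ∧ F) ∧ ¬T

Answer: NO — after 5 steps the term is (F ∧ F) ∧ ¬T, not yet normal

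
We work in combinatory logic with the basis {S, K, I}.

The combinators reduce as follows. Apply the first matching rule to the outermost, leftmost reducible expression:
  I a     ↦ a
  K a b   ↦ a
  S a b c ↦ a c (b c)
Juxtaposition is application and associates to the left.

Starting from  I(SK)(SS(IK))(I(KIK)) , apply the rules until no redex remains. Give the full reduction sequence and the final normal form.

  start: I(SK)(SS(IK))(I(KIK))
  [1] SK(SS(IK))(I(KIK))
  [2] K(I(KIK))(SS(IK)(I(KIK)))
  [3] I(KIK)
  [4] KIK
  [5] I

Answer: normal form = I  (in 5 steps)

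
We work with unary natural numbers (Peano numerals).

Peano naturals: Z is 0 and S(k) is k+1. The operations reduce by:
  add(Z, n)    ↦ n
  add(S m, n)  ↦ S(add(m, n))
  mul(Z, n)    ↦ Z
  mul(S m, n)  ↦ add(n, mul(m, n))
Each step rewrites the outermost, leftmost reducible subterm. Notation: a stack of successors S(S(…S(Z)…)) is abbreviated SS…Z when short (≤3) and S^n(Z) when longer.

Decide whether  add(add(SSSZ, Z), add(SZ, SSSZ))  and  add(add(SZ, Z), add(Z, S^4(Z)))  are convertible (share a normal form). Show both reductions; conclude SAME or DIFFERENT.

Answer: DIFFERENT — A ⇓ S^7(Z), B ⇓ S^5(Z)

Working:
Term A:
  start: add(add(SSSZ, Z), add(SZ, SSSZ))
  step 1: add(S(add(SSZ, Z)), add(SZ, SSSZ))
  step 2: S(add(add(SSZ, Z), add(SZ, SSSZ)))
  step 3: S(add(S(add(SZ, Z)), add(SZ, SSSZ)))
  step 4: S(S(add(add(SZ, Z), add(SZ, SSSZ))))
  step 5: S(S(add(S(add(Z, Z)), add(SZ, SSSZ))))
  step 6: S(S(S(add(add(Z, Z), add(SZ, SSSZ)))))
  step 7: S(S(S(add(Z, add(SZ, SSSZ)))))
  step 8: S(S(S(add(SZ, SSSZ))))
  step 9: S(S(S(S(add(Z, SSSZ)))))
  step 10: S^7(Z)

Term B:
  start: add(add(SZ, Z), add(Z, S^4(Z)))
  step 1: add(S(add(Z, Z)), add(Z, S^4(Z)))
  step 2: S(add(add(Z, Z), add(Z, S^4(Z))))
  step 3: S(add(Z, add(Z, S^4(Z))))
  step 4: S(add(Z, S^4(Z)))
  step 5: S^5(Z)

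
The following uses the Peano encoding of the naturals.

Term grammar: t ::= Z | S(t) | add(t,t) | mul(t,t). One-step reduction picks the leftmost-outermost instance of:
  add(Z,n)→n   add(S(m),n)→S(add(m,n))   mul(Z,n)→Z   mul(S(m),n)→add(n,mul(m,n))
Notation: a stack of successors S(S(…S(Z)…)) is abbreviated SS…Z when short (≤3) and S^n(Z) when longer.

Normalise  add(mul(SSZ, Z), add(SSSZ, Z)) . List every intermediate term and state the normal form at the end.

Answer: normal form = SSSZ  (in 10 steps)

Working:
  start: add(mul(SSZ, Z), add(SSSZ, Z))
  step 1: add(add(Z, mul(SZ, Z)), add(SSSZ, Z))
  step 2: add(mul(SZ, Z), add(SSSZ, Z))
  step 3: add(add(Z, mul(Z, Z)), add(SSSZ, Z))
  step 4: add(mul(Z, Z), add(SSSZ, Z))
  step 5: add(Z, add(SSSZ, Z))
  step 6: add(SSSZ, Z)
  step 7: S(add(SSZ, Z))
  step 8: S(S(add(SZ, Z)))
  step 9: S(S(S(add(Z, Z))))
  step 10: SSSZ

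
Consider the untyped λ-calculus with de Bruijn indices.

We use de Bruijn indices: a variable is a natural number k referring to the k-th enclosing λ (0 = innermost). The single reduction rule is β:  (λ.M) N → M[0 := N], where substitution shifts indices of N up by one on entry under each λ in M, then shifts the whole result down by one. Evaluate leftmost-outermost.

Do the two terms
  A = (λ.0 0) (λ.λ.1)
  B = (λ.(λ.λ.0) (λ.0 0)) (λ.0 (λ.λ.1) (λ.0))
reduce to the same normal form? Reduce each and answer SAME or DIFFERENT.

Answer: DIFFERENT — A ⇓ λ.λ.λ.1, B ⇓ λ.0

Working:
Term A:
  start: (λ.0 0) (λ.λ.1)
  →1  (λ.λ.1) (λ.λ.1)
  →2  λ.λ.λ.1

Term B:
  start: (λ.(λ.λ.0) (λ.0 0)) (λ.0 (λ.λ.1) (λ.0))
  →1  (λ.λ.0) (λ.0 0)
  →2  λ.0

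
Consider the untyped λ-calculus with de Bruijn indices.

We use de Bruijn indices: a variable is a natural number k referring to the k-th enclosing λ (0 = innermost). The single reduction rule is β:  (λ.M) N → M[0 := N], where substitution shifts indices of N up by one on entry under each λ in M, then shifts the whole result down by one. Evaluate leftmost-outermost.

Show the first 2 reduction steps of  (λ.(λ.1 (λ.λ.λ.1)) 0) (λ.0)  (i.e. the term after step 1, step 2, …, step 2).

  start: (λ.(λ.1 (λ.λ.λ.1)) 0) (λ.0)
  →1  (λ.(λ.0) (λ.λ.λ.1)) (λ.0)
  →2  (λ.0) (λ.λ.λ.1)

Answer: after 2 steps: (λ.0) (λ.λ.λ.1)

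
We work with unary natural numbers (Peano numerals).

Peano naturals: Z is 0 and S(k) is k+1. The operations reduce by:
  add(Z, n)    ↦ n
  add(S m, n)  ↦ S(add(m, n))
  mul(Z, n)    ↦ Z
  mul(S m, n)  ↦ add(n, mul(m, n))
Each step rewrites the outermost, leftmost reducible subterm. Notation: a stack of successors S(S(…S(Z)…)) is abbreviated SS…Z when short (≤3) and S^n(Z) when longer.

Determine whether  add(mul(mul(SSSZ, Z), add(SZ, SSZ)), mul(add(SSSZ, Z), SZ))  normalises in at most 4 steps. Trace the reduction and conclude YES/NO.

Answer: NO — after 4 steps the term is add(mul(mul(SZ, Z), add(SZ, SSZ)), mul(add(SSSZ, Z), SZ)), not yet normal

Reduction:
  start: add(mul(mul(SSSZ, Z), add(SZ, SSZ)), mul(add(SSSZ, Z), SZ))
  →1  add(mul(add(Z, mul(SSZ, Z)), add(SZ, SSZ)), mul(add(SSSZ, Z), SZ))
  →2  add(mul(mul(SSZ, Z), add(SZ, SSZ)), mul(add(SSSZ, Z), SZ))
  →3  add(mul(add(Z, mul(SZ, Z)), add(SZ, SSZ)), mul(add(SSSZ, Z), SZ))
  →4  add(mul(mul(SZ, Z), add(SZ, SSZ)), mul(add(SSSZ, Z), SZ))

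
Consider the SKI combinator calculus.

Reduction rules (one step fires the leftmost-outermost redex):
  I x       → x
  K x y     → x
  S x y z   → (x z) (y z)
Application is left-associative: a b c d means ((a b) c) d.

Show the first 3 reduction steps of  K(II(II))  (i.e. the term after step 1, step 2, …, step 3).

  start: K(II(II))
  step 1: K(I(II))
  step 2: K(II)
  step 3: KI

Answer: after 3 steps: KI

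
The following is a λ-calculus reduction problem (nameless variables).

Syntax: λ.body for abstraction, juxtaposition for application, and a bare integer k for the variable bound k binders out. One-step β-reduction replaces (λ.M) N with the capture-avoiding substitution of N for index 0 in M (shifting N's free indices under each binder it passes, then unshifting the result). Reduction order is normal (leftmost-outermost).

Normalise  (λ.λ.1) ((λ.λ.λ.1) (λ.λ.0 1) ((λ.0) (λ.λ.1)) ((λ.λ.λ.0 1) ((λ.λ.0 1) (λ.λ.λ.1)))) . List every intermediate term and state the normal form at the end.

Answer: normal form = λ.λ.λ.1  (in 5 steps)

Working:
  start: (λ.λ.1) ((λ.λ.λ.1) (λ.λ.0 1) ((λ.0) (λ.λ.1)) ((λ.λ.λ.0 1) ((λ.λ.0 1) (λ.λ.λ.1))))
  →1  λ.(λ.λ.λ.1) (λ.λ.0 1) ((λ.0) (λ.λ.1)) ((λ.λ.λ.0 1) ((λ.λ.0 1) (λ.λ.λ.1)))
  →2  λ.(λ.λ.1) ((λ.0) (λ.λ.1)) ((λ.λ.λ.0 1) ((λ.λ.0 1) (λ.λ.λ.1)))
  →3  λ.(λ.(λ.0) (λ.λ.1)) ((λ.λ.λ.0 1) ((λ.λ.0 1) (λ.λ.λ.1)))
  →4  λ.(λ.0) (λ.λ.1)
  →5  λ.λ.λ.1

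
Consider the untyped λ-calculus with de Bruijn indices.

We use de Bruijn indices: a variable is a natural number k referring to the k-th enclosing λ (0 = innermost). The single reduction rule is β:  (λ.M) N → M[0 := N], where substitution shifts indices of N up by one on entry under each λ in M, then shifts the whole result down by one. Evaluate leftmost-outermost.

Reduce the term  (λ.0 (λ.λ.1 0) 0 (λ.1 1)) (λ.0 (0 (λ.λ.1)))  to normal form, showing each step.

Answer: normal form = λ.0 (0 (λ.λ.1))  (in 8 steps)

Reduction:
  start: (λ.0 (λ.λ.1 0) 0 (λ.1 1)) (λ.0 (0 (λ.λ.1)))
  step 1: (λ.0 (0 (λ.λ.1))) (λ.λ.1 0) (λ.0 (0 (λ.λ.1))) (λ.(λ.0 (0 (λ.λ.1))) (λ.0 (0 (λ.λ.1))))
  step 2: (λ.λ.1 0) ((λ.λ.1 0) (λ.λ.1)) (λ.0 (0 (λ.λ.1))) (λ.(λ.0 (0 (λ.λ.1))) (λ.0 (0 (λ.λ.1))))
  step 3: (λ.(λ.λ.1 0) (λ.λ.1) 0) (λ.0 (0 (λ.λ.1))) (λ.(λ.0 (0 (λ.λ.1))) (λ.0 (0 (λ.λ.1))))
  step 4: (λ.λ.1 0) (λ.λ.1) (λ.0 (0 (λ.λ.1))) (λ.(λ.0 (0 (λ.λ.1))) (λ.0 (0 (λ.λ.1))))
  step 5: (λ.(λ.λ.1) 0) (λ.0 (0 (λ.λ.1))) (λ.(λ.0 (0 (λ.λ.1))) (λ.0 (0 (λ.λ.1))))
  step 6: (λ.λ.1) (λ.0 (0 (λ.λ.1))) (λ.(λ.0 (0 (λ.λ.1))) (λ.0 (0 (λ.λ.1))))
  step 7: (λ.λ.0 (0 (λ.λ.1))) (λ.(λ.0 (0 (λ.λ.1))) (λ.0 (0 (λ.λ.1))))
  step 8: λ.0 (0 (λ.λ.1))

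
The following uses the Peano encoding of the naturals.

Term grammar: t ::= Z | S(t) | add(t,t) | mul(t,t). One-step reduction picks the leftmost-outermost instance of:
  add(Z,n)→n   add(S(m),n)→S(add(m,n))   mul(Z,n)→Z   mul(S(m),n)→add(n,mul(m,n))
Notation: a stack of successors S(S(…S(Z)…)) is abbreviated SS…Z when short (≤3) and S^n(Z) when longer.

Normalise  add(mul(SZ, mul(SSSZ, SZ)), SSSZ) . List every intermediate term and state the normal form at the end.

  start: add(mul(SZ, mul(SSSZ, SZ)), SSSZ)
  →1  add(add(mul(SSSZ, SZ), mul(Z, mul(SSSZ, SZ))), SSSZ)
  →2  add(add(add(SZ, mul(SSZ, SZ)), mul(Z, mul(SSSZ, SZ))), SSSZ)
  →3  add(add(S(add(Z, mul(SSZ, SZ))), mul(Z, mul(SSSZ, SZ))), SSSZ)
  →4  add(S(add(add(Z, mul(SSZ, SZ)), mul(Z, mul(SSSZ, SZ)))), SSSZ)
  →5  S(add(add(add(Z, mul(SSZ, SZ)), mul(Z, mul(SSSZ, SZ))), SSSZ))
  →6  S(add(add(mul(SSZ, SZ), mul(Z, mul(SSSZ, SZ))), SSSZ))
  →7  S(add(add(add(SZ, mul(SZ, SZ)), mul(Z, mul(SSSZ, SZ))), SSSZ))
  →8  S(add(add(S(add(Z, mul(SZ, SZ))), mul(Z, mul(SSSZ, SZ))), SSSZ))
  →9  S(add(S(add(add(Z, mul(SZ, SZ)), mul(Z, mul(SSSZ, SZ)))), SSSZ))
  →10  S(S(add(add(add(Z, mul(SZ, SZ)), mul(Z, mul(SSSZ, SZ))), SSSZ)))
  →11  S(S(add(add(mul(SZ, SZ), mul(Z, mul(SSSZ, SZ))), SSSZ)))
  →12  S(S(add(add(add(SZ, mul(Z, SZ)), mul(Z, mul(SSSZ, SZ))), SSSZ)))
  →13  S(S(add(add(S(add(Z, mul(Z, SZ))), mul(Z, mul(SSSZ, SZ))), SSSZ)))
  →14  S(S(add(S(add(add(Z, mul(Z, SZ)), mul(Z, mul(SSSZ, SZ)))), SSSZ)))
  →15  S(S(S(add(add(add(Z, mul(Z, SZ)), mul(Z, mul(SSSZ, SZ))), SSSZ))))
  →16  S(S(S(add(add(mul(Z, SZ), mul(Z, mul(SSSZ, SZ))), SSSZ))))
  →17  S(S(S(add(add(Z, mul(Z, mul(SSSZ, SZ))), SSSZ))))
  →18  S(S(S(add(mul(Z, mul(SSSZ, SZ)), SSSZ))))
  →19  S(S(S(add(Z, SSSZ))))
  →20  S^6(Z)

Answer: normal form = S^6(Z)  (in 20 steps)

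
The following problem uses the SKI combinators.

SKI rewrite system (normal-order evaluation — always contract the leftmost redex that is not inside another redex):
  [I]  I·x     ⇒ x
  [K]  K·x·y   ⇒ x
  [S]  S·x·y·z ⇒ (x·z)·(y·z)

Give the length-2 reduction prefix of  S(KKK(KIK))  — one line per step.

  start: S(KKK(KIK))
  [1] S(K(KIK))
  [2] S(KI)

Answer: after 2 steps: S(KI)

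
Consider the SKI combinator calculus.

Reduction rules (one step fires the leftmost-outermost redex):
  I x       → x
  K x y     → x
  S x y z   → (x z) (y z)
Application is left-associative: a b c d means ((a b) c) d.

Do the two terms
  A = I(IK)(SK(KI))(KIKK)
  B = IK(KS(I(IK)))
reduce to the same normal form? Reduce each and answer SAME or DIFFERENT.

Term A:
  start: I(IK)(SK(KI))(KIKK)
  step 1: IK(SK(KI))(KIKK)
  step 2: K(SK(KI))(KIKK)
  step 3: SK(KI)

Term B:
  start: IK(KS(I(IK)))
  step 1: K(KS(I(IK)))
  step 2: KS

Answer: DIFFERENT — A ⇓ SK(KI), B ⇓ KS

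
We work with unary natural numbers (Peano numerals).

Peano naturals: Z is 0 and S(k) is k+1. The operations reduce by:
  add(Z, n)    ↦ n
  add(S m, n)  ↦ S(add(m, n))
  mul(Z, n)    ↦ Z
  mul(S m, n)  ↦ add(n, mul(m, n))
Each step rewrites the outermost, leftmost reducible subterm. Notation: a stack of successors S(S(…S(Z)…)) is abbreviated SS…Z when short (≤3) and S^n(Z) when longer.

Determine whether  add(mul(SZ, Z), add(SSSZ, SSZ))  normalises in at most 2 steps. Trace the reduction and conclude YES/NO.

  start: add(mul(SZ, Z), add(SSSZ, SSZ))
  step 1: add(add(Z, mul(Z, Z)), add(SSSZ, SSZ))
  step 2: add(mul(Z, Z), add(SSSZ, SSZ))

Answer: NO — after 2 steps the term is add(mul(Z, Z), add(SSSZ, SSZ)), not yet normal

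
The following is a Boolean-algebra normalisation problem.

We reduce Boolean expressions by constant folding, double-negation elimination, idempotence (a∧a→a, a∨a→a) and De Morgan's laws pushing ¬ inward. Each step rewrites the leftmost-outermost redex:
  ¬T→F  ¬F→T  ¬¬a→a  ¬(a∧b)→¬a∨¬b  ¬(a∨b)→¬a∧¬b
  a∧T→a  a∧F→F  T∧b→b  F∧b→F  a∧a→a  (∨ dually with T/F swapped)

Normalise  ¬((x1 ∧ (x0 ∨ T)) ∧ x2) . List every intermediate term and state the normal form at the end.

Answer: normal form = ¬x1 ∨ ¬x2  (in 6 steps)

Reduction:
  start: ¬((x1 ∧ (x0 ∨ T)) ∧ x2)
  step 1: ¬(x1 ∧ (x0 ∨ T)) ∨ ¬x2
  step 2: (¬x1 ∨ ¬(x0 ∨ T)) ∨ ¬x2
  step 3: (¬x1 ∨ (¬x0 ∧ ¬T)) ∨ ¬x2
  step 4: (¬x1 ∨ (¬x0 ∧ F)) ∨ ¬x2
  step 5: (¬x1 ∨ F) ∨ ¬x2
  step 6: ¬x1 ∨ ¬x2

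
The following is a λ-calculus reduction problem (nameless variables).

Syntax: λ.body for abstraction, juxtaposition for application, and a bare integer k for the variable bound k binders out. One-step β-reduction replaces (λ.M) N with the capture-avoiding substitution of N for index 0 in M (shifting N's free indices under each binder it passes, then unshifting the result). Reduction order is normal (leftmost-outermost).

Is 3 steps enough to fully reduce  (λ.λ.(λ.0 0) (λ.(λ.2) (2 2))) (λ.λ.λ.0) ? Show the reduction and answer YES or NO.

  start: (λ.λ.(λ.0 0) (λ.(λ.2) (2 2))) (λ.λ.λ.0)
  [1] λ.(λ.0 0) (λ.(λ.2) ((λ.λ.λ.0) (λ.λ.λ.0)))
  [2] λ.(λ.(λ.2) ((λ.λ.λ.0) (λ.λ.λ.0))) (λ.(λ.2) ((λ.λ.λ.0) (λ.λ.λ.0)))
  [3] λ.(λ.1) ((λ.λ.λ.0) (λ.λ.λ.0))

Answer: NO — after 3 steps the term is λ.(λ.1) ((λ.λ.λ.0) (λ.λ.λ.0)), not yet normal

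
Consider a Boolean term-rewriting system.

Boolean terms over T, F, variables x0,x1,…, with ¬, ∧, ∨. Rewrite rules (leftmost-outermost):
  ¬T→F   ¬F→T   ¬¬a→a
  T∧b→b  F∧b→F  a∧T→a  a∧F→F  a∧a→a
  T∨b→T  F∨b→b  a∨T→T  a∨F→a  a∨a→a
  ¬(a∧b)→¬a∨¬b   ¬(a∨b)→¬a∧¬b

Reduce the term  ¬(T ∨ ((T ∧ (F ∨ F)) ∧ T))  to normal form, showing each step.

Answer: normal form = F  (in 3 steps)

Reduction:
  start: ¬(T ∨ ((T ∧ (F ∨ F)) ∧ T))
  →1  ¬T ∧ ¬((T ∧ (F ∨ F)) ∧ T)
  →2  F ∧ ¬((T ∧ (F ∨ F)) ∧ T)
  →3  F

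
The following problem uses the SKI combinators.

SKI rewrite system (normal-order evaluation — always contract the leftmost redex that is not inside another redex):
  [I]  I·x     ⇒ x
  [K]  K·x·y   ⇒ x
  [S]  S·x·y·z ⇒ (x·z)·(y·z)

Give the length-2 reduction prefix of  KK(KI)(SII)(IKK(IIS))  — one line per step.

  start: KK(KI)(SII)(IKK(IIS))
  [1] K(SII)(IKK(IIS))
  [2] SII

Answer: after 2 steps: SII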